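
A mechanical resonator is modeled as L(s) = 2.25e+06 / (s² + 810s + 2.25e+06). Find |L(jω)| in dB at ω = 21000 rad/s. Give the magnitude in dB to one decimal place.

|(j21000)² + 810(j21000) + 2.25e+06| = |-4.3875e+08 + j1.701e+07| = 4.391e+08
|L(j21000)| = 2.25e+06 / 4.391e+08 = 0.0051244
20 log₁₀(0.0051244) = -45.81 dB

-45.8 dB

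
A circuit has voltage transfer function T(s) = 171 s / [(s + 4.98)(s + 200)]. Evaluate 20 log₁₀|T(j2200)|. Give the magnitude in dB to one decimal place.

|j2200| = 2200
|j2200 + 4.98| = √(2200² + 4.98²) = 2200
|j2200 + 200| = √(2200² + 200²) = 2209
|T(j2200)| = 171 × 2200 / (2200 × 2209) = 0.077408
20 log₁₀(0.077408) = -22.22 dB

-22.2 dB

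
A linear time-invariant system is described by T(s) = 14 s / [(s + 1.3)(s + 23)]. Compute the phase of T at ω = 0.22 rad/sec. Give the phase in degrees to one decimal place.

∠(j0.22) = 90.00°
∠(j0.22 + 1.3) = arctan(0.22/1.3) = 9.61°
∠(j0.22 + 23) = arctan(0.22/23) = 0.55°
∠T(j0.22) = 90.00° − (9.61° + 0.55°) = 79.85°

79.8°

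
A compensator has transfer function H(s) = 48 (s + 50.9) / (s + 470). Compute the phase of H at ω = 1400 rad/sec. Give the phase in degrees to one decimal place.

16.5°

∠(j1400 + 50.9) = arctan(1400/50.9) = 87.92°
∠(j1400 + 470) = arctan(1400/470) = 71.44°
∠H(j1400) = 87.92° − 71.44° = 16.48°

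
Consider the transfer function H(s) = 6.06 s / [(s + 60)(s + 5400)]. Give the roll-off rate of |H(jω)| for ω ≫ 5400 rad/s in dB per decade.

-20 dB/decade

With 1 zero and 2 poles, the high-frequency asymptotic slope is 20 × (1 − 2) = -20 dB/decade.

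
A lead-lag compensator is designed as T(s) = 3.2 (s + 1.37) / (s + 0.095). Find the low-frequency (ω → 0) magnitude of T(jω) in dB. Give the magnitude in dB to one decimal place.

33.3 dB

T(0) = 3.2 × 1.37 / 0.095 = 46.147
20 log₁₀(46.147) = 33.28 dB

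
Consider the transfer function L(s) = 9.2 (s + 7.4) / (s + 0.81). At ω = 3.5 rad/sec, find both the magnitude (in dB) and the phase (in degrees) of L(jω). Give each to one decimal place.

|j3.5 + 7.4| = √(3.5² + 7.4²) = 8.186
|j3.5 + 0.81| = √(3.5² + 0.81²) = 3.593
|L(j3.5)| = 9.2 × 8.186 / 3.593 = 20.963
20 log₁₀(20.963) = 26.43 dB
∠(j3.5 + 7.4) = arctan(3.5/7.4) = 25.31°
∠(j3.5 + 0.81) = arctan(3.5/0.81) = 76.97°
∠L(j3.5) = 25.31° − 76.97° = -51.66°

|L| = 26.4 dB, ∠L = -51.7°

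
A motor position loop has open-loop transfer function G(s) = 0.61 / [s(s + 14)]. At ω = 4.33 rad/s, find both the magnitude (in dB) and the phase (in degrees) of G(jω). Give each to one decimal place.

|j4.33 + 14| = √(4.33² + 14²) = 14.65
|j4.33| = 4.33
|G(j4.33)| = 0.61 / (14.65 × 4.33) = 0.0096134
20 log₁₀(0.0096134) = -40.34 dB
∠(j4.33 + 14) = arctan(4.33/14) = 17.19°
∠(j4.33) = 90.00°
∠G(j4.33) = − (17.19° + 90.00°) = -107.19°

|G| = -40.3 dB, ∠G = -107.2°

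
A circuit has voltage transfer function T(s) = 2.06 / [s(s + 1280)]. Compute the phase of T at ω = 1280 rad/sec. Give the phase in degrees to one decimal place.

-135.0°

∠(j1280 + 1280) = arctan(1280/1280) = 45.00°
∠(j1280) = 90.00°
∠T(j1280) = − (45.00° + 90.00°) = -135.00°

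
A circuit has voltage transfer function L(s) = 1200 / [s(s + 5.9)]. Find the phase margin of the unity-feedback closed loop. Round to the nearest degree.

10°

Gain crossover: |L(jω)| = 1 at ω ≈ 34.4 rad/sec.
∠L(j34.4) = −90° − arctan(34.4/5.9) ≈ -170.27°
PM = 180° + (-170.27°) = 9.73°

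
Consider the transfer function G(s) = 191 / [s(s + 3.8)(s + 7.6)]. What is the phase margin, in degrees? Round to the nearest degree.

16 deg

Gain crossover: |G(jω)| = 1 at ω ≈ 4.02 rad/s.
∠G(j4.02) = −90° − arctan(4.02/3.8) − arctan(4.02/7.6) ≈ -164.46°
PM = 180° + (-164.46°) = 15.54°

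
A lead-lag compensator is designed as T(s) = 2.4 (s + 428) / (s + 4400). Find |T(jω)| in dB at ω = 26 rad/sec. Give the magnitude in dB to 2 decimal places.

|j26 + 428| = √(26² + 428²) = 428.8
|j26 + 4400| = √(26² + 4400²) = 4400
|T(j26)| = 2.4 × 428.8 / 4400 = 0.23388
20 log₁₀(0.23388) = -12.620 dB

-12.62 dB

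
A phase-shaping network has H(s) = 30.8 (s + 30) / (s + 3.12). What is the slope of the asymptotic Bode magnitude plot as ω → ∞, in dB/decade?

0 dB/decade

With 1 zero and 1 pole, the high-frequency asymptotic slope is 20 × (1 − 1) = 0 dB/decade.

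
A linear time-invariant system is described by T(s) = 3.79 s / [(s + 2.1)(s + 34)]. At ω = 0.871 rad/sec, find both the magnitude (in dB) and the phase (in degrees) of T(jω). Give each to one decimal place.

|j0.871| = 0.871
|j0.871 + 2.1| = √(0.871² + 2.1²) = 2.273
|j0.871 + 34| = √(0.871² + 34²) = 34.01
|T(j0.871)| = 3.79 × 0.871 / (2.273 × 34.01) = 0.042692
20 log₁₀(0.042692) = -27.39 dB
∠(j0.871) = 90.00°
∠(j0.871 + 2.1) = arctan(0.871/2.1) = 22.53°
∠(j0.871 + 34) = arctan(0.871/34) = 1.47°
∠T(j0.871) = 90.00° − (22.53° + 1.47°) = 66.01°

|T| = -27.4 dB, ∠T = 66.0°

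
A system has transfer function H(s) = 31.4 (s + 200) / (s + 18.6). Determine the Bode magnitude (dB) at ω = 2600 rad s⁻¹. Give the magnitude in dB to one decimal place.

30.0 dB

|j2600 + 200| = √(2600² + 200²) = 2608
|j2600 + 18.6| = √(2600² + 18.6²) = 2600
|H(j2600)| = 31.4 × 2608 / 2600 = 31.492
20 log₁₀(31.492) = 29.96 dB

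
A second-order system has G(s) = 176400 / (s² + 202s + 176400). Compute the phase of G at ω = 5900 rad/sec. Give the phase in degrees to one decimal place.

∠[(j5900)² + 202(j5900) + 176400] = ∠[-3.4634e+07 + j1.1918e+06] = 178.03°
∠G(j5900) = −178.03° = -178.03°

-178.0°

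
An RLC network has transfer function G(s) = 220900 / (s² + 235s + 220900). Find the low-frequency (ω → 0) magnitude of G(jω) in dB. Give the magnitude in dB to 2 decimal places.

G(0) = 220900 / 220900 = 1
20 log₁₀(1) = 0.000 dB

0.00 dB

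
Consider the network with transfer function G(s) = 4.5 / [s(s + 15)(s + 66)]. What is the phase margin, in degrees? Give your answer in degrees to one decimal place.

Gain crossover: |G(jω)| = 1 at ω ≈ 0.00455 rad/s.
∠G(j0.00455) = −90° − arctan(0.00455/15) − arctan(0.00455/66) ≈ -90.02°
PM = 180° + (-90.02°) = 89.98°

90.0°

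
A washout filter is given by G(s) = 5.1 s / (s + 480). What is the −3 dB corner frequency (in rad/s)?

For a single-pole high-pass, the −3 dB point is at the pole: ω = 480 rad/s.

480 rad/s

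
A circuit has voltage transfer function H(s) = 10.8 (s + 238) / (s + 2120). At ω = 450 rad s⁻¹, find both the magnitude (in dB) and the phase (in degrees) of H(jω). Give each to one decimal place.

|j450 + 238| = √(450² + 238²) = 509.1
|j450 + 2120| = √(450² + 2120²) = 2167
|H(j450)| = 10.8 × 509.1 / 2167 = 2.5368
20 log₁₀(2.5368) = 8.09 dB
∠(j450 + 238) = arctan(450/238) = 62.13°
∠(j450 + 2120) = arctan(450/2120) = 11.98°
∠H(j450) = 62.13° − 11.98° = 50.14°

|H| = 8.1 dB, ∠H = 50.1 deg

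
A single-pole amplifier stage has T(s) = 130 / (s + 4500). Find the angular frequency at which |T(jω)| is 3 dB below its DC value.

4500 rad/s

For a single-pole low-pass, the −3 dB point is at the pole: ω = 4500 rad/s.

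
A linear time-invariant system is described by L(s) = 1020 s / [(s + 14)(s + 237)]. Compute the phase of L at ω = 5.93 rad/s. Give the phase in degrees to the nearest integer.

∠(j5.93) = 90.00°
∠(j5.93 + 14) = arctan(5.93/14) = 22.96°
∠(j5.93 + 237) = arctan(5.93/237) = 1.43°
∠L(j5.93) = 90.00° − (22.96° + 1.43°) = 65.61°

66°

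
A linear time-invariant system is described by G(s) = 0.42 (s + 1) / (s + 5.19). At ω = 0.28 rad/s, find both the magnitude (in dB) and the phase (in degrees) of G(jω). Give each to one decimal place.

|j0.28 + 1| = √(0.28² + 1²) = 1.038
|j0.28 + 5.19| = √(0.28² + 5.19²) = 5.198
|G(j0.28)| = 0.42 × 1.038 / 5.198 = 0.083915
20 log₁₀(0.083915) = -21.52 dB
∠(j0.28 + 1) = arctan(0.28/1) = 15.64°
∠(j0.28 + 5.19) = arctan(0.28/5.19) = 3.09°
∠G(j0.28) = 15.64° − 3.09° = 12.55°

|G| = -21.5 dB, ∠G = 12.6°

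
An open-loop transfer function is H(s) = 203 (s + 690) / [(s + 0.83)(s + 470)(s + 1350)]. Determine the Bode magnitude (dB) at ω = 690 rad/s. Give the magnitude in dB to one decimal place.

-72.9 dB

|j690 + 690| = √(690² + 690²) = 975.8
|j690 + 0.83| = √(690² + 0.83²) = 690
|j690 + 470| = √(690² + 470²) = 834.9
|j690 + 1350| = √(690² + 1350²) = 1516
|H(j690)| = 203 × 975.8 / (690 × 834.9 × 1516) = 0.00022681
20 log₁₀(0.00022681) = -72.89 dB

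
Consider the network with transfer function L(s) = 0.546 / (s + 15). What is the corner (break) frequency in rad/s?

The single real pole at s = −15 gives a corner at ω = 15 rad/s.

15 rad/s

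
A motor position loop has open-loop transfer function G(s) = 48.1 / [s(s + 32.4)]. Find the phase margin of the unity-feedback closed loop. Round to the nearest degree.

Gain crossover: |G(jω)| = 1 at ω ≈ 1.48 rad/s.
∠G(j1.48) = −90° − arctan(1.48/32.4) ≈ -92.62°
PM = 180° + (-92.62°) = 87.38°

87°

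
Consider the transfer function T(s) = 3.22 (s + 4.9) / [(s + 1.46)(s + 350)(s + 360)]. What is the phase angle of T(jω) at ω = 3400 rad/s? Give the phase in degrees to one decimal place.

-168.1 deg

∠(j3400 + 4.9) = arctan(3400/4.9) = 89.92°
∠(j3400 + 1.46) = arctan(3400/1.46) = 89.98°
∠(j3400 + 350) = arctan(3400/350) = 84.12°
∠(j3400 + 360) = arctan(3400/360) = 83.96°
∠T(j3400) = 89.92° − (89.98° + 84.12° + 83.96°) = -168.14°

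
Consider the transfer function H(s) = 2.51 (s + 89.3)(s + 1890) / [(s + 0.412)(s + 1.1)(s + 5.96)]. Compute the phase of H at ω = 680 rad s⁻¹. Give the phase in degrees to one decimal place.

-167.1°

∠(j680 + 89.3) = arctan(680/89.3) = 82.52°
∠(j680 + 1890) = arctan(680/1890) = 19.79°
∠(j680 + 0.412) = arctan(680/0.412) = 89.97°
∠(j680 + 1.1) = arctan(680/1.1) = 89.91°
∠(j680 + 5.96) = arctan(680/5.96) = 89.50°
∠H(j680) = 82.52° + 19.79° − (89.97° + 89.91° + 89.50°) = -167.06°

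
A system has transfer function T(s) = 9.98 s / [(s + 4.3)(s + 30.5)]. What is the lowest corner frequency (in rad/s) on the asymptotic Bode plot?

Break frequencies occur at each pole and zero magnitude: 4.3 rad/s, 30.5 rad/s.
The lowest is 4.3 rad/s.

4.3 rad/s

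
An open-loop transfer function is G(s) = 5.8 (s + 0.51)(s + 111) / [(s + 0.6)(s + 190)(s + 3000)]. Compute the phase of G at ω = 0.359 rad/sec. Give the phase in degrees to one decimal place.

∠(j0.359 + 0.51) = arctan(0.359/0.51) = 35.14°
∠(j0.359 + 111) = arctan(0.359/111) = 0.19°
∠(j0.359 + 0.6) = arctan(0.359/0.6) = 30.89°
∠(j0.359 + 190) = arctan(0.359/190) = 0.11°
∠(j0.359 + 3000) = arctan(0.359/3000) = 0.01°
∠G(j0.359) = 35.14° + 0.19° − (30.89° + 0.11° + 0.01°) = 4.32°

4.3°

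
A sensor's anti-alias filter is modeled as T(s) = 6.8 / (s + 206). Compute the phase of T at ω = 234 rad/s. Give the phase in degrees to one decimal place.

∠(j234 + 206) = arctan(234/206) = 48.64°
∠T(j234) = −48.64° = -48.64°

-48.6 deg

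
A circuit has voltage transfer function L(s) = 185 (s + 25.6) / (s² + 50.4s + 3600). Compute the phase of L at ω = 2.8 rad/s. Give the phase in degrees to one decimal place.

4.0°

∠(j2.8 + 25.6) = arctan(2.8/25.6) = 6.24°
∠[(j2.8)² + 50.4(j2.8) + 3600] = ∠[3592.2 + j141.12] = 2.25°
∠L(j2.8) = 6.24° − 2.25° = 3.99°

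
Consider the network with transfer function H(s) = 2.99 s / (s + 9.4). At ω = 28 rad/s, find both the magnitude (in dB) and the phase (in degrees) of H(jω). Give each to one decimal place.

|H| = 9.0 dB, ∠H = 18.6 deg

|j28| = 28
|j28 + 9.4| = √(28² + 9.4²) = 29.54
|H(j28)| = 2.99 × 28 / 29.54 = 2.8345
20 log₁₀(2.8345) = 9.05 dB
∠(j28) = 90.00°
∠(j28 + 9.4) = arctan(28/9.4) = 71.44°
∠H(j28) = 90.00° − 71.44° = 18.56°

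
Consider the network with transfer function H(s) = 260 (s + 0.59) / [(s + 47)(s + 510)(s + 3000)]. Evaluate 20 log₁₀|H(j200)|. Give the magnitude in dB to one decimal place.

-76.3 dB

|j200 + 0.59| = √(200² + 0.59²) = 200
|j200 + 47| = √(200² + 47²) = 205.4
|j200 + 510| = √(200² + 510²) = 547.8
|j200 + 3000| = √(200² + 3000²) = 3007
|H(j200)| = 260 × 200 / (205.4 × 547.8 × 3007) = 0.00015367
20 log₁₀(0.00015367) = -76.27 dB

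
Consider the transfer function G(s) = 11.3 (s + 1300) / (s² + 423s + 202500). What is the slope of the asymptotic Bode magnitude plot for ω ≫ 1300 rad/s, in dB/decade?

-20 dB/decade

With 1 zero and 2 poles, the high-frequency asymptotic slope is 20 × (1 − 2) = -20 dB/decade.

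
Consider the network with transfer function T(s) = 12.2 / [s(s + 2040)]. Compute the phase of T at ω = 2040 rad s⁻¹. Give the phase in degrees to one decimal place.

∠(j2040 + 2040) = arctan(2040/2040) = 45.00°
∠(j2040) = 90.00°
∠T(j2040) = − (45.00° + 90.00°) = -135.00°

-135.0°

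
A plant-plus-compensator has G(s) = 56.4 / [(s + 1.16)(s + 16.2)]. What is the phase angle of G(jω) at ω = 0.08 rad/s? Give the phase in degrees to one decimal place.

∠(j0.08 + 1.16) = arctan(0.08/1.16) = 3.95°
∠(j0.08 + 16.2) = arctan(0.08/16.2) = 0.28°
∠G(j0.08) = − (3.95° + 0.28°) = -4.23°

-4.2°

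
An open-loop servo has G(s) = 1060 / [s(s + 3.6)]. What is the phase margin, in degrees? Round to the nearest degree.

Gain crossover: |G(jω)| = 1 at ω ≈ 32.5 rad s⁻¹.
∠G(j32.5) = −90° − arctan(32.5/3.6) ≈ -173.67°
PM = 180° + (-173.67°) = 6.33°

6°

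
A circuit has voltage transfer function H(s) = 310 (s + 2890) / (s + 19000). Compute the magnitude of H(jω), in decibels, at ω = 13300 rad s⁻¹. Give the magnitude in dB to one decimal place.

45.2 dB

|j13300 + 2890| = √(13300² + 2890²) = 1.361e+04
|j13300 + 19000| = √(13300² + 19000²) = 2.319e+04
|H(j13300)| = 310 × 1.361e+04 / 2.319e+04 = 181.92
20 log₁₀(181.92) = 45.20 dB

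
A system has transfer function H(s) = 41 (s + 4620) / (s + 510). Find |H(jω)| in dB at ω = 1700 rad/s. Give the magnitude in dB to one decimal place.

41.1 dB

|j1700 + 4620| = √(1700² + 4620²) = 4923
|j1700 + 510| = √(1700² + 510²) = 1775
|H(j1700)| = 41 × 4923 / 1775 = 113.72
20 log₁₀(113.72) = 41.12 dB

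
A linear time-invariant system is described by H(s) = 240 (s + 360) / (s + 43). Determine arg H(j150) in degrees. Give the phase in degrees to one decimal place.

-51.4°

∠(j150 + 360) = arctan(150/360) = 22.62°
∠(j150 + 43) = arctan(150/43) = 74.00°
∠H(j150) = 22.62° − 74.00° = -51.38°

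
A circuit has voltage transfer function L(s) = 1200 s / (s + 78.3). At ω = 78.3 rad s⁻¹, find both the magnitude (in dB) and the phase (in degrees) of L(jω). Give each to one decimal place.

|L| = 58.6 dB, ∠L = 45.0°

|j78.3| = 78.3
|j78.3 + 78.3| = √(78.3² + 78.3²) = 110.7
|L(j78.3)| = 1200 × 78.3 / 110.7 = 848.53
20 log₁₀(848.53) = 58.57 dB
∠(j78.3) = 90.00°
∠(j78.3 + 78.3) = arctan(78.3/78.3) = 45.00°
∠L(j78.3) = 90.00° − 45.00° = 45.00°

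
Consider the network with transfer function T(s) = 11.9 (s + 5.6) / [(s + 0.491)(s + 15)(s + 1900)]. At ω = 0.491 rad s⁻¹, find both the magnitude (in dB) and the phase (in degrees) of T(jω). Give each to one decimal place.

|j0.491 + 5.6| = √(0.491² + 5.6²) = 5.621
|j0.491 + 0.491| = √(0.491² + 0.491²) = 0.6944
|j0.491 + 15| = √(0.491² + 15²) = 15.01
|j0.491 + 1900| = √(0.491² + 1900²) = 1900
|T(j0.491)| = 11.9 × 5.621 / (0.6944 × 15.01 × 1900) = 0.0033785
20 log₁₀(0.0033785) = -49.43 dB
∠(j0.491 + 5.6) = arctan(0.491/5.6) = 5.01°
∠(j0.491 + 0.491) = arctan(0.491/0.491) = 45.00°
∠(j0.491 + 15) = arctan(0.491/15) = 1.87°
∠(j0.491 + 1900) = arctan(0.491/1900) = 0.01°
∠T(j0.491) = 5.01° − (45.00° + 1.87° + 0.01°) = -41.88°

|T| = -49.4 dB, ∠T = -41.9 deg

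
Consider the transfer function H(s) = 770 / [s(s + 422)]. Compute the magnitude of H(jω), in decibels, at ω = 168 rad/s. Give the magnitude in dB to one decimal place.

-39.9 dB

|j168 + 422| = √(168² + 422²) = 454.2
|j168| = 168
|H(j168)| = 770 / (454.2 × 168) = 0.010091
20 log₁₀(0.010091) = -39.92 dB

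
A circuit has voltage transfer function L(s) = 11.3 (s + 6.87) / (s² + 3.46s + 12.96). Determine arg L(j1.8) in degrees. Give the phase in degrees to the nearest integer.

-18°

∠(j1.8 + 6.87) = arctan(1.8/6.87) = 14.68°
∠[(j1.8)² + 3.46(j1.8) + 12.96] = ∠[9.72 + j6.228] = 32.65°
∠L(j1.8) = 14.68° − 32.65° = -17.97°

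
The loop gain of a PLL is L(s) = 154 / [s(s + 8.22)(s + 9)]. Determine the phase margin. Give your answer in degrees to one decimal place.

Gain crossover: |L(jω)| = 1 at ω ≈ 1.98 rad s⁻¹.
∠L(j1.98) = −90° − arctan(1.98/8.22) − arctan(1.98/9) ≈ -115.91°
PM = 180° + (-115.91°) = 64.09°

64.1 deg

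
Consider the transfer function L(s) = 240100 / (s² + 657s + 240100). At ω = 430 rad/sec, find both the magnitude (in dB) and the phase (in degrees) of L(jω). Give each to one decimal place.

|L| = -1.6 dB, ∠L = -78.9 deg

|(j430)² + 657(j430) + 240100| = |55200 + j2.8251e+05| = 2.879e+05
|L(j430)| = 240100 / 2.879e+05 = 0.83411
20 log₁₀(0.83411) = -1.58 dB
∠[(j430)² + 657(j430) + 240100] = ∠[55200 + j2.8251e+05] = 78.94°
∠L(j430) = −78.94° = -78.94°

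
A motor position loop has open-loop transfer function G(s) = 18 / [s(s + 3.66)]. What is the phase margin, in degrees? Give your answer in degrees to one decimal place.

46.0°

Gain crossover: |G(jω)| = 1 at ω ≈ 3.54 rad s⁻¹.
∠G(j3.54) = −90° − arctan(3.54/3.66) ≈ -134.02°
PM = 180° + (-134.02°) = 45.98°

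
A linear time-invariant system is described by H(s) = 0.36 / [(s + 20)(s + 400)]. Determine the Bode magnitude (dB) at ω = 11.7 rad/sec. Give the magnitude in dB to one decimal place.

-88.2 dB

|j11.7 + 20| = √(11.7² + 20²) = 23.17
|j11.7 + 400| = √(11.7² + 400²) = 400.2
|H(j11.7)| = 0.36 / (23.17 × 400.2) = 3.8825e-05
20 log₁₀(3.8825e-05) = -88.22 dB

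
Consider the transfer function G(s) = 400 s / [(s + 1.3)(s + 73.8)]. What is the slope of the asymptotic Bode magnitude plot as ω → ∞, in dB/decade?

-20 dB/decade

With 1 zero and 2 poles, the high-frequency asymptotic slope is 20 × (1 − 2) = -20 dB/decade.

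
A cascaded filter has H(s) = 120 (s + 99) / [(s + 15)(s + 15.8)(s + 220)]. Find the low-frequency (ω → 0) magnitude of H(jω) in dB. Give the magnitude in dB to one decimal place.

-12.8 dB

H(0) = 120 × 99 / (15 × 15.8 × 220) = 0.22785
20 log₁₀(0.22785) = -12.85 dB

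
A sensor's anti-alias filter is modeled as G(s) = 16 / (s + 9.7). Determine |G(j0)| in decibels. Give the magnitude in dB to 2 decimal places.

4.35 dB

G(0) = 16 / 9.7 = 1.6495
20 log₁₀(1.6495) = 4.347 dB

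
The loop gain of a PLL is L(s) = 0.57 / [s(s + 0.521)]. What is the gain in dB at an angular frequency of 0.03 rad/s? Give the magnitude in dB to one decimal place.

31.2 dB

|j0.03 + 0.521| = √(0.03² + 0.521²) = 0.5219
|j0.03| = 0.03
|L(j0.03)| = 0.57 / (0.5219 × 0.03) = 36.408
20 log₁₀(36.408) = 31.22 dB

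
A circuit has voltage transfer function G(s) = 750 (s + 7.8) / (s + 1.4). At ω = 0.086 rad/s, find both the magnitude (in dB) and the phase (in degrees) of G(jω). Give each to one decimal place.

|j0.086 + 7.8| = √(0.086² + 7.8²) = 7.8
|j0.086 + 1.4| = √(0.086² + 1.4²) = 1.403
|G(j0.086)| = 750 × 7.8 / 1.403 = 4171
20 log₁₀(4171) = 72.40 dB
∠(j0.086 + 7.8) = arctan(0.086/7.8) = 0.63°
∠(j0.086 + 1.4) = arctan(0.086/1.4) = 3.52°
∠G(j0.086) = 0.63° − 3.52° = -2.88°

|G| = 72.4 dB, ∠G = -2.9°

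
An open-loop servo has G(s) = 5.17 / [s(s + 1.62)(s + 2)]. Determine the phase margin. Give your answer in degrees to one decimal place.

Gain crossover: |G(jω)| = 1 at ω ≈ 1.14 rad s⁻¹.
∠G(j1.14) = −90° − arctan(1.14/1.62) − arctan(1.14/2) ≈ -154.64°
PM = 180° + (-154.64°) = 25.36°

25.4°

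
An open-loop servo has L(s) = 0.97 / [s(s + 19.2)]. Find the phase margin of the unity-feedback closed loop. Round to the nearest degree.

90°

Gain crossover: |L(jω)| = 1 at ω ≈ 0.0505 rad/s.
∠L(j0.0505) = −90° − arctan(0.0505/19.2) ≈ -90.15°
PM = 180° + (-90.15°) = 89.85°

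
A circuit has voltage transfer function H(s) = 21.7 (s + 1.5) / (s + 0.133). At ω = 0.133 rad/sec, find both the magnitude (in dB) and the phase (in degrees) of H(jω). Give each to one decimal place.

|H| = 44.8 dB, ∠H = -39.9°

|j0.133 + 1.5| = √(0.133² + 1.5²) = 1.506
|j0.133 + 0.133| = √(0.133² + 0.133²) = 0.1881
|H(j0.133)| = 21.7 × 1.506 / 0.1881 = 173.73
20 log₁₀(173.73) = 44.80 dB
∠(j0.133 + 1.5) = arctan(0.133/1.5) = 5.07°
∠(j0.133 + 0.133) = arctan(0.133/0.133) = 45.00°
∠H(j0.133) = 5.07° − 45.00° = -39.93°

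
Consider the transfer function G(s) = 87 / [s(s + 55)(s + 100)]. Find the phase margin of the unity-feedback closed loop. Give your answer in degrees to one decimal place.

90.0°

Gain crossover: |G(jω)| = 1 at ω ≈ 0.0158 rad/s.
∠G(j0.0158) = −90° − arctan(0.0158/55) − arctan(0.0158/100) ≈ -90.03°
PM = 180° + (-90.03°) = 89.97°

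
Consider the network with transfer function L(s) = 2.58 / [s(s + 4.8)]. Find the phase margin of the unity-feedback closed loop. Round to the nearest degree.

Gain crossover: |L(jω)| = 1 at ω ≈ 0.534 rad/s.
∠L(j0.534) = −90° − arctan(0.534/4.8) ≈ -96.35°
PM = 180° + (-96.35°) = 83.65°

84°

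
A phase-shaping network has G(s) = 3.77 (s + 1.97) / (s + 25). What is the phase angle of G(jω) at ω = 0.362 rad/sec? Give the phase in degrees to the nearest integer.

∠(j0.362 + 1.97) = arctan(0.362/1.97) = 10.41°
∠(j0.362 + 25) = arctan(0.362/25) = 0.83°
∠G(j0.362) = 10.41° − 0.83° = 9.58°

10°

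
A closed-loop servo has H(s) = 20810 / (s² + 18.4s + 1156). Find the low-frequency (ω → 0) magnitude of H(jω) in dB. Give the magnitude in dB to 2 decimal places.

H(0) = 20810 / 1156 = 18.002
20 log₁₀(18.002) = 25.106 dB

25.11 dB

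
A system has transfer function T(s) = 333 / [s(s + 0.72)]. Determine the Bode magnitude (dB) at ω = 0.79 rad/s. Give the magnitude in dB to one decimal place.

51.9 dB

|j0.79 + 0.72| = √(0.79² + 0.72²) = 1.069
|j0.79| = 0.79
|T(j0.79)| = 333 / (1.069 × 0.79) = 394.36
20 log₁₀(394.36) = 51.92 dB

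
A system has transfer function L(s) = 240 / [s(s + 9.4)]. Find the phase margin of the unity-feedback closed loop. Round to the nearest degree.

34°

Gain crossover: |L(jω)| = 1 at ω ≈ 14.1 rad/s.
∠L(j14.1) = −90° − arctan(14.1/9.4) ≈ -146.38°
PM = 180° + (-146.38°) = 33.62°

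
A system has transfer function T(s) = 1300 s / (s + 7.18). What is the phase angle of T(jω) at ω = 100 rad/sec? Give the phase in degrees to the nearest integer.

∠(j100) = 90.00°
∠(j100 + 7.18) = arctan(100/7.18) = 85.89°
∠T(j100) = 90.00° − 85.89° = 4.11°

4°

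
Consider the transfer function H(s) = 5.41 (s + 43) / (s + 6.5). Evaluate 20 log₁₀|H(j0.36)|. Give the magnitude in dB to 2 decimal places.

|j0.36 + 43| = √(0.36² + 43²) = 43
|j0.36 + 6.5| = √(0.36² + 6.5²) = 6.51
|H(j0.36)| = 5.41 × 43 / 6.51 = 35.736
20 log₁₀(35.736) = 31.062 dB

31.06 dB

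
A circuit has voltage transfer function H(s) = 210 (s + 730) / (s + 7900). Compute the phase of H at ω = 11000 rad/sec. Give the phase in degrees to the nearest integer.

∠(j11000 + 730) = arctan(11000/730) = 86.20°
∠(j11000 + 7900) = arctan(11000/7900) = 54.31°
∠H(j11000) = 86.20° − 54.31° = 31.89°

32 deg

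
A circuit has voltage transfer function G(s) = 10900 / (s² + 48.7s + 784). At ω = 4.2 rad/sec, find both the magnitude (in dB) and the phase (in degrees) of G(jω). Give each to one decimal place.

|G| = 22.8 dB, ∠G = -14.9°

|(j4.2)² + 48.7(j4.2) + 784| = |766.36 + j204.54| = 793.2
|G(j4.2)| = 10900 / 793.2 = 13.742
20 log₁₀(13.742) = 22.76 dB
∠[(j4.2)² + 48.7(j4.2) + 784] = ∠[766.36 + j204.54] = 14.94°
∠G(j4.2) = −14.94° = -14.94°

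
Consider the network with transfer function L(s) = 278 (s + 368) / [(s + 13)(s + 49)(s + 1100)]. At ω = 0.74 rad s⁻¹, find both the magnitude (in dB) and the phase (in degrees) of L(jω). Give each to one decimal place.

|j0.74 + 368| = √(0.74² + 368²) = 368
|j0.74 + 13| = √(0.74² + 13²) = 13.02
|j0.74 + 49| = √(0.74² + 49²) = 49.01
|j0.74 + 1100| = √(0.74² + 1100²) = 1100
|L(j0.74)| = 278 × 368 / (13.02 × 49.01 × 1100) = 0.14575
20 log₁₀(0.14575) = -16.73 dB
∠(j0.74 + 368) = arctan(0.74/368) = 0.12°
∠(j0.74 + 13) = arctan(0.74/13) = 3.26°
∠(j0.74 + 49) = arctan(0.74/49) = 0.87°
∠(j0.74 + 1100) = arctan(0.74/1100) = 0.04°
∠L(j0.74) = 0.12° − (3.26° + 0.87° + 0.04°) = -4.05°

|L| = -16.7 dB, ∠L = -4.0 deg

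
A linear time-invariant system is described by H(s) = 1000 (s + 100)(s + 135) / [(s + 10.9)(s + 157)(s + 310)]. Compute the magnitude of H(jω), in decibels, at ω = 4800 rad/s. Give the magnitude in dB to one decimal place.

-13.6 dB

|j4800 + 100| = √(4800² + 100²) = 4801
|j4800 + 135| = √(4800² + 135²) = 4802
|j4800 + 10.9| = √(4800² + 10.9²) = 4800
|j4800 + 157| = √(4800² + 157²) = 4803
|j4800 + 310| = √(4800² + 310²) = 4810
|H(j4800)| = 1000 × 4801 × 4802 / (4800 × 4803 × 4810) = 0.20792
20 log₁₀(0.20792) = -13.64 dB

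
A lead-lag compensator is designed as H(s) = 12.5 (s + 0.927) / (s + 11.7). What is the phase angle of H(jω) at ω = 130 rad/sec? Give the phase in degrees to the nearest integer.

∠(j130 + 0.927) = arctan(130/0.927) = 89.59°
∠(j130 + 11.7) = arctan(130/11.7) = 84.86°
∠H(j130) = 89.59° − 84.86° = 4.73°

5 deg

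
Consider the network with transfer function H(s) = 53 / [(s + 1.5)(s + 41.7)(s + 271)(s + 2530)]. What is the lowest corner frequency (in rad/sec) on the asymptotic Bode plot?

1.5 rad/sec

Break frequencies occur at each pole and zero magnitude: 1.5 rad/sec, 41.7 rad/sec, 271 rad/sec, 2530 rad/sec.
The lowest is 1.5 rad/sec.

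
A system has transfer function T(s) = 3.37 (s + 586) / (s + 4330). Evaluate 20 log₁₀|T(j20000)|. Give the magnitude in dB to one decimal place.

|j20000 + 586| = √(20000² + 586²) = 2.001e+04
|j20000 + 4330| = √(20000² + 4330²) = 2.046e+04
|T(j20000)| = 3.37 × 2.001e+04 / 2.046e+04 = 3.2951
20 log₁₀(3.2951) = 10.36 dB

10.4 dB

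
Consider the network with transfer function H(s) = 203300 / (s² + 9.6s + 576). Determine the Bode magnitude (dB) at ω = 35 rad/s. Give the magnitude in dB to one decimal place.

|(j35)² + 9.6(j35) + 576| = |-649 + j336| = 730.8
|H(j35)| = 203300 / 730.8 = 278.18
20 log₁₀(278.18) = 48.89 dB

48.9 dB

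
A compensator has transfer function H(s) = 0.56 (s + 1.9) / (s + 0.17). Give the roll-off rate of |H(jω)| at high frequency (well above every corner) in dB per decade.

0 dB/decade

With 1 zero and 1 pole, the high-frequency asymptotic slope is 20 × (1 − 1) = 0 dB/decade.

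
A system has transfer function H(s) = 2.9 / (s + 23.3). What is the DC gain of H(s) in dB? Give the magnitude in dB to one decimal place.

-18.1 dB

H(0) = 2.9 / 23.3 = 0.12446
20 log₁₀(0.12446) = -18.10 dB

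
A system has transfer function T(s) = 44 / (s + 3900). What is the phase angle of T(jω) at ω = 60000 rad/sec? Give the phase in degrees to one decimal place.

∠(j60000 + 3900) = arctan(60000/3900) = 86.28°
∠T(j60000) = −86.28° = -86.28°

-86.3 deg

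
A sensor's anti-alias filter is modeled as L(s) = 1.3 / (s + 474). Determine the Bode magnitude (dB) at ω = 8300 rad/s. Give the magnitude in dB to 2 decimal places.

|j8300 + 474| = √(8300² + 474²) = 8314
|L(j8300)| = 1.3 / 8314 = 0.00015637
20 log₁₀(0.00015637) = -76.117 dB

-76.12 dB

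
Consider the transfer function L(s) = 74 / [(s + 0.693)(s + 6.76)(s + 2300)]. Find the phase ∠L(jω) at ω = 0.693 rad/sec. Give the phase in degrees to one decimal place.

-50.9°

∠(j0.693 + 0.693) = arctan(0.693/0.693) = 45.00°
∠(j0.693 + 6.76) = arctan(0.693/6.76) = 5.85°
∠(j0.693 + 2300) = arctan(0.693/2300) = 0.02°
∠L(j0.693) = − (45.00° + 5.85° + 0.02°) = -50.87°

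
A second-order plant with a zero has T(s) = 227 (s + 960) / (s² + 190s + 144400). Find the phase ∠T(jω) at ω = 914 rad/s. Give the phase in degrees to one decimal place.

∠(j914 + 960) = arctan(914/960) = 43.59°
∠[(j914)² + 190(j914) + 144400] = ∠[-6.91e+05 + j1.7366e+05] = 165.89°
∠T(j914) = 43.59° − 165.89° = -122.30°

-122.3 deg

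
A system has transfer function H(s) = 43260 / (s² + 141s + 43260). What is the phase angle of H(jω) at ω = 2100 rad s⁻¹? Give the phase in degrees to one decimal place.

-176.1°

∠[(j2100)² + 141(j2100) + 43260] = ∠[-4.3667e+06 + j2.961e+05] = 176.12°
∠H(j2100) = −176.12° = -176.12°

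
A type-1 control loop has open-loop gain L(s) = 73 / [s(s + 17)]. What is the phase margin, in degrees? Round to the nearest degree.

Gain crossover: |L(jω)| = 1 at ω ≈ 4.17 rad/s.
∠L(j4.17) = −90° − arctan(4.17/17) ≈ -103.78°
PM = 180° + (-103.78°) = 76.22°

76°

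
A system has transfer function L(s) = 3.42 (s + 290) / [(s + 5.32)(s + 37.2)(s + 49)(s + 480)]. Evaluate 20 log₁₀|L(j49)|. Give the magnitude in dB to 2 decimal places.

|j49 + 290| = √(49² + 290²) = 294.1
|j49 + 5.32| = √(49² + 5.32²) = 49.29
|j49 + 37.2| = √(49² + 37.2²) = 61.52
|j49 + 49| = √(49² + 49²) = 69.3
|j49 + 480| = √(49² + 480²) = 482.5
|L(j49)| = 3.42 × 294.1 / (49.29 × 61.52 × 69.3 × 482.5) = 9.9213e-06
20 log₁₀(9.9213e-06) = -100.069 dB

-100.07 dB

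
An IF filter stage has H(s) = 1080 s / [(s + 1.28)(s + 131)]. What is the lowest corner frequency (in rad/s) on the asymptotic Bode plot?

Break frequencies occur at each pole and zero magnitude: 1.28 rad/s, 131 rad/s.
The lowest is 1.28 rad/s.

1.28 rad/s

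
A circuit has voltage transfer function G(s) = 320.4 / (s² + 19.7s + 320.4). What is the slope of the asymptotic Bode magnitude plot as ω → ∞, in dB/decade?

-40 dB/decade

With 0 zeros and 2 poles, the high-frequency asymptotic slope is 20 × (0 − 2) = -40 dB/decade.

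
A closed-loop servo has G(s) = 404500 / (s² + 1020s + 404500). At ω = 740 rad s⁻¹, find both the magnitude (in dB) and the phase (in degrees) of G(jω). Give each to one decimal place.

|(j740)² + 1020(j740) + 404500| = |-1.431e+05 + j7.548e+05| = 7.682e+05
|G(j740)| = 404500 / 7.682e+05 = 0.52652
20 log₁₀(0.52652) = -5.57 dB
∠[(j740)² + 1020(j740) + 404500] = ∠[-1.431e+05 + j7.548e+05] = 100.74°
∠G(j740) = −100.74° = -100.74°

|G| = -5.6 dB, ∠G = -100.7°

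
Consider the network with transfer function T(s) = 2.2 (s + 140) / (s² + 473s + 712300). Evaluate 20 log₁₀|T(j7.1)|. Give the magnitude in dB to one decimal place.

-67.3 dB

|j7.1 + 140| = √(7.1² + 140²) = 140.2
|(j7.1)² + 473(j7.1) + 712300| = |7.1225e+05 + j3358.3| = 7.123e+05
|T(j7.1)| = 2.2 × 140.2 / 7.123e+05 = 0.00043298
20 log₁₀(0.00043298) = -67.27 dB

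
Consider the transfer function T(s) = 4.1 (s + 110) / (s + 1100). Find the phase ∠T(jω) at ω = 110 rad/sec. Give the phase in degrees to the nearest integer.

39°

∠(j110 + 110) = arctan(110/110) = 45.00°
∠(j110 + 1100) = arctan(110/1100) = 5.71°
∠T(j110) = 45.00° − 5.71° = 39.29°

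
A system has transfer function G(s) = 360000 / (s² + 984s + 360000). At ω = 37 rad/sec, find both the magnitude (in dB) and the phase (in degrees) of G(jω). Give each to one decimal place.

|(j37)² + 984(j37) + 360000| = |3.5863e+05 + j36408| = 3.605e+05
|G(j37)| = 360000 / 3.605e+05 = 0.99868
20 log₁₀(0.99868) = -0.01 dB
∠[(j37)² + 984(j37) + 360000] = ∠[3.5863e+05 + j36408] = 5.80°
∠G(j37) = −5.80° = -5.80°

|G| = -0.0 dB, ∠G = -5.8°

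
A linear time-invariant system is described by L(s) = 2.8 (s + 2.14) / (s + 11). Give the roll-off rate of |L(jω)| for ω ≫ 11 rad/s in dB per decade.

With 1 zero and 1 pole, the high-frequency asymptotic slope is 20 × (1 − 1) = 0 dB/decade.

0 dB/decade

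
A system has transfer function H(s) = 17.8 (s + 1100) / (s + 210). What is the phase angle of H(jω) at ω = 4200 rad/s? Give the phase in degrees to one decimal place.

∠(j4200 + 1100) = arctan(4200/1100) = 75.32°
∠(j4200 + 210) = arctan(4200/210) = 87.14°
∠H(j4200) = 75.32° − 87.14° = -11.81°

-11.8°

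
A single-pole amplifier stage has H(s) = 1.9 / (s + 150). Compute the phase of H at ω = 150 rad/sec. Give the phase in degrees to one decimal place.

-45.0°

∠(j150 + 150) = arctan(150/150) = 45.00°
∠H(j150) = −45.00° = -45.00°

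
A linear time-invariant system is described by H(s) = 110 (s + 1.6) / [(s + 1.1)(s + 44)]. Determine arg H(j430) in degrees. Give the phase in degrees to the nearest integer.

-84°

∠(j430 + 1.6) = arctan(430/1.6) = 89.79°
∠(j430 + 1.1) = arctan(430/1.1) = 89.85°
∠(j430 + 44) = arctan(430/44) = 84.16°
∠H(j430) = 89.79° − (89.85° + 84.16°) = -84.22°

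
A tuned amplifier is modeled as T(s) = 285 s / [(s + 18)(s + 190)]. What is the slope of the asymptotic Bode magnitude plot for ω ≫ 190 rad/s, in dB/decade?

With 1 zero and 2 poles, the high-frequency asymptotic slope is 20 × (1 − 2) = -20 dB/decade.

-20 dB/decade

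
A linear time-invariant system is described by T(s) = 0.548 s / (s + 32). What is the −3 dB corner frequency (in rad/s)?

For a single-pole high-pass, the −3 dB point is at the pole: ω = 32 rad/s.

32 rad/s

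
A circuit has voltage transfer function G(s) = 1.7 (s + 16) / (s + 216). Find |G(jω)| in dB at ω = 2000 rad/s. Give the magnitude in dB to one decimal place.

4.6 dB

|j2000 + 16| = √(2000² + 16²) = 2000
|j2000 + 216| = √(2000² + 216²) = 2012
|G(j2000)| = 1.7 × 2000 / 2012 = 1.6902
20 log₁₀(1.6902) = 4.56 dB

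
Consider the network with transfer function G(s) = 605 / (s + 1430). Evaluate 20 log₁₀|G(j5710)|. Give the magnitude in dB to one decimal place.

-19.8 dB

|j5710 + 1430| = √(5710² + 1430²) = 5886
|G(j5710)| = 605 / 5886 = 0.10278
20 log₁₀(0.10278) = -19.76 dB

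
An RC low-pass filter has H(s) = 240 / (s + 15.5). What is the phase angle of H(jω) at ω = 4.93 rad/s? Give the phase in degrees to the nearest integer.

∠(j4.93 + 15.5) = arctan(4.93/15.5) = 17.64°
∠H(j4.93) = −17.64° = -17.64°

-18°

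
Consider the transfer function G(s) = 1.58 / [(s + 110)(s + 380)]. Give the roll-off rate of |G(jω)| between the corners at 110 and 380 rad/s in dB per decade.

In this band the factors already past their corner are: pole at 110; net slope = -20 dB/decade.

-20 dB/decade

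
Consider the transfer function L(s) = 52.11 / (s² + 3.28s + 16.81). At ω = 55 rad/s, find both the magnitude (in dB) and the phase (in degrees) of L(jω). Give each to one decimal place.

|L| = -35.2 dB, ∠L = -176.6°

|(j55)² + 3.28(j55) + 16.81| = |-3008.2 + j180.4| = 3014
|L(j55)| = 52.11 / 3014 = 0.017292
20 log₁₀(0.017292) = -35.24 dB
∠[(j55)² + 3.28(j55) + 16.81] = ∠[-3008.2 + j180.4] = 176.57°
∠L(j55) = −176.57° = -176.57°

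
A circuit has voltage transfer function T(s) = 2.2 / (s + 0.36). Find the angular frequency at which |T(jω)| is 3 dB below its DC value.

0.36 rad/sec

For a single-pole low-pass, the −3 dB point is at the pole: ω = 0.36 rad/sec.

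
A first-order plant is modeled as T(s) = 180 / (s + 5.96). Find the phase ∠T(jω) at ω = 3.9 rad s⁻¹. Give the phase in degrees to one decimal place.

∠(j3.9 + 5.96) = arctan(3.9/5.96) = 33.20°
∠T(j3.9) = −33.20° = -33.20°

-33.2°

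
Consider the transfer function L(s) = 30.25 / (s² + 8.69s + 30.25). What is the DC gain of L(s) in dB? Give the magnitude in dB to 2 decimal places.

L(0) = 30.25 / 30.25 = 1
20 log₁₀(1) = 0.000 dB

0.00 dB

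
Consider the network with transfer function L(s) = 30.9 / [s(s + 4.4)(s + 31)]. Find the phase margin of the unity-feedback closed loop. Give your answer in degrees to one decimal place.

86.6°

Gain crossover: |L(jω)| = 1 at ω ≈ 0.226 rad s⁻¹.
∠L(j0.226) = −90° − arctan(0.226/4.4) − arctan(0.226/31) ≈ -93.36°
PM = 180° + (-93.36°) = 86.64°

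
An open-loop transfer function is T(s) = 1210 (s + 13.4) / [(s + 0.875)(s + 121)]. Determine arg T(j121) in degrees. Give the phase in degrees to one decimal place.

-50.9 deg

∠(j121 + 13.4) = arctan(121/13.4) = 83.68°
∠(j121 + 0.875) = arctan(121/0.875) = 89.59°
∠(j121 + 121) = arctan(121/121) = 45.00°
∠T(j121) = 83.68° − (89.59° + 45.00°) = -50.91°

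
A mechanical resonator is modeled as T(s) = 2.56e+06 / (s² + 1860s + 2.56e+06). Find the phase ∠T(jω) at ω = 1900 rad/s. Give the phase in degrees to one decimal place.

-106.5°

∠[(j1900)² + 1860(j1900) + 2.56e+06] = ∠[-1.05e+06 + j3.534e+06] = 106.55°
∠T(j1900) = −106.55° = -106.55°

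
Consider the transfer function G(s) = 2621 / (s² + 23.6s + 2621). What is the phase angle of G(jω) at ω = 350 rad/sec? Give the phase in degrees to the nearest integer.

-176°

∠[(j350)² + 23.6(j350) + 2621] = ∠[-1.1988e+05 + j8260] = 176.06°
∠G(j350) = −176.06° = -176.06°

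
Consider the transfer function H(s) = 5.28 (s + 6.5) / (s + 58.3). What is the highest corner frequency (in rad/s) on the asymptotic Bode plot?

Break frequencies occur at each pole and zero magnitude: 6.5 rad/s, 58.3 rad/s.
The highest is 58.3 rad/s.

58.3 rad/s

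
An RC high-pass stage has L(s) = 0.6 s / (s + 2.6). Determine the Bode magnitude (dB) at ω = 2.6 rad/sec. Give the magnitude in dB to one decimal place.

|j2.6| = 2.6
|j2.6 + 2.6| = √(2.6² + 2.6²) = 3.677
|L(j2.6)| = 0.6 × 2.6 / 3.677 = 0.42426
20 log₁₀(0.42426) = -7.45 dB

-7.4 dB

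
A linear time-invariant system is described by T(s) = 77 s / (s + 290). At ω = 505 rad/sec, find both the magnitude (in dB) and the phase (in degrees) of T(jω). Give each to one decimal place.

|j505| = 505
|j505 + 290| = √(505² + 290²) = 582.3
|T(j505)| = 77 × 505 / 582.3 = 66.773
20 log₁₀(66.773) = 36.49 dB
∠(j505) = 90.00°
∠(j505 + 290) = arctan(505/290) = 60.13°
∠T(j505) = 90.00° − 60.13° = 29.87°

|T| = 36.5 dB, ∠T = 29.9°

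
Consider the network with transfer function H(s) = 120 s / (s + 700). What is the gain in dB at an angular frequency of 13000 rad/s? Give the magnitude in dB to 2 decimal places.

41.57 dB

|j13000| = 1.3e+04
|j13000 + 700| = √(13000² + 700²) = 1.302e+04
|H(j13000)| = 120 × 1.3e+04 / 1.302e+04 = 119.83
20 log₁₀(119.83) = 41.571 dB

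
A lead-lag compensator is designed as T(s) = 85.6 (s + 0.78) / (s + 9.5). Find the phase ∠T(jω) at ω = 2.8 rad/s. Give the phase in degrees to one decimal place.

∠(j2.8 + 0.78) = arctan(2.8/0.78) = 74.43°
∠(j2.8 + 9.5) = arctan(2.8/9.5) = 16.42°
∠T(j2.8) = 74.43° − 16.42° = 58.01°

58.0°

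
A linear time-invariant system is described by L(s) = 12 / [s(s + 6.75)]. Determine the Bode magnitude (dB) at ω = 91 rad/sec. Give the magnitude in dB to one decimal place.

|j91 + 6.75| = √(91² + 6.75²) = 91.25
|j91| = 91
|L(j91)| = 12 / (91.25 × 91) = 0.0014451
20 log₁₀(0.0014451) = -56.80 dB

-56.8 dB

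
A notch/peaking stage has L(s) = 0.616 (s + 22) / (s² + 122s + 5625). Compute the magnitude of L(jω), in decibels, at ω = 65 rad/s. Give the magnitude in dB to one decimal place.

|j65 + 22| = √(65² + 22²) = 68.62
|(j65)² + 122(j65) + 5625| = |1400 + j7930| = 8053
|L(j65)| = 0.616 × 68.62 / 8053 = 0.0052494
20 log₁₀(0.0052494) = -45.60 dB

-45.6 dB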